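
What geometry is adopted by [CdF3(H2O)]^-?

tetrahedral

Ligand charges: each fluoride is −1; water is neutral. With an overall charge of −1 the cadmium centre must be in the +2 oxidation state.
Group 12 minus oxidation state 2 gives a d¹⁰ configuration.
Coordination number: 4.
A d¹⁰ ion has no crystal-field stabilisation preference between square planar and tetrahedral, so four ligands adopt the sterically favoured tetrahedral geometry.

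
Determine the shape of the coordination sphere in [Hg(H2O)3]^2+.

Ligand charges: water is neutral. With an overall charge of +2 the mercury centre must be in the +2 oxidation state.
Group 12 minus oxidation state 2 gives a d¹⁰ configuration.
Coordination number: 3.
Three ligands around a d¹⁰ centre minimise repulsion in a trigonal-planar arrangement.

trigonal planar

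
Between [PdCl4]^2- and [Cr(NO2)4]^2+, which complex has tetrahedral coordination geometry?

[Cr(NO2)4]^2+

For [PdCl4]^2-: Ligand charges: each chloride is −1. With an overall charge of −2 the palladium centre must be in the +2 oxidation state. Group 10 minus oxidation state 2 gives a d⁸ configuration. A 4d d⁸ ion has a large crystal-field splitting; square planar leaves the high-energy d_{x²−y²} orbital empty and maximises CFSE. → square planar.
For [Cr(NO2)4]^2+: Summing ligand charges against the +2 overall charge gives an oxidation state of +6 for chromium. Chromium is a group-6 element; Cr(VI) is therefore d⁰. A d⁰ ion has no crystal-field stabilisation preference between square planar and tetrahedral, so four ligands adopt the sterically favoured tetrahedral geometry. → tetrahedral.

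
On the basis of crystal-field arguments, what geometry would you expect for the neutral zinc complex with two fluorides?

linear

Each fluoride is −1; balancing the 0 overall charge requires Zn(II).
Zn sits in group 12, so the d-electron count is 12 − 2 = 10.
With 2 monodentate ligands the coordination number is 2.
A d¹⁰ ion with only two ligands adopts a linear arrangement (sp hybridisation; no CFSE preference).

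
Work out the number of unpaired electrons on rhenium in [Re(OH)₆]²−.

Summing ligand charges against the −2 overall charge gives an oxidation state of +4 for rhenium.
Re sits in group 7, so the d-electron count is 7 − 4 = 3.
In an octahedral field the d³ configuration is t₂g³e_g⁰ (only one arrangement possible), giving 3 unpaired electrons.

3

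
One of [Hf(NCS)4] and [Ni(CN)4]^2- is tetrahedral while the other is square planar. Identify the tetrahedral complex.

For [Hf(NCS)4]: Each isothiocyanate is −1; balancing the 0 overall charge requires Hf(IV). Group 4 minus oxidation state 4 gives a d⁰ configuration. A d⁰ ion has no crystal-field stabilisation preference between square planar and tetrahedral, so four ligands adopt the sterically favoured tetrahedral geometry. → tetrahedral.
For [Ni(CN)4]^2-: Each cyanide is −1; balancing the −2 overall charge requires Ni(II). Group 10 minus oxidation state 2 gives a d⁸ configuration. Cyanide is a strong-field ligand (high in the spectrochemical series). A 3d d⁸ ion with strong-field ligands gains enough CFSE to favour square planar over tetrahedral. → square planar.

[Hf(NCS)4]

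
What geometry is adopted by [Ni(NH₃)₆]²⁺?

octahedral

Ligand charges: ammonia is neutral. With an overall charge of +2 the nickel centre must be in the +2 oxidation state.
Nickel is a group-10 element; Ni(II) is therefore d⁸.
Coordination number: 6.
Six donors around a single metal centre give an octahedral coordination sphere.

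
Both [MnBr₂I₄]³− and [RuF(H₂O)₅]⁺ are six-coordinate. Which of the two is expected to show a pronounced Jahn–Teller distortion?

[MnBr₂I₄]³−

[MnBr₂I₄]³−: Ligand charges: each bromide is −1; each iodide is −1. With an overall charge of −3 the manganese centre must be in the +3 oxidation state. Mn sits in group 7, so the d-electron count is 7 − 3 = 4. Bromide and iodide are weak-field ligands for a first-row metal, so the complex is high-spin. The t₂g³e_g¹ (high-spin) configuration has an unevenly filled e_g set; the Jahn–Teller theorem predicts a tetragonal distortion (typically axial elongation) to lift the degeneracy.
[RuF(H₂O)₅]⁺: Summing ligand charges against the +1 overall charge gives an oxidation state of +2 for ruthenium. Group 8 minus oxidation state 2 gives a d⁶ configuration. A 4d ion has a large Δₒ and is invariably low-spin. The d⁶ configuration leaves the e_g set evenly filled (or empty) — no strong Jahn–Teller driving force.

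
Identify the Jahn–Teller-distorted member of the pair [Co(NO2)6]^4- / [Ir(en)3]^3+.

[Co(NO2)6]^4-: Each nitro (N-bound nitrite) is −1; balancing the −4 overall charge requires Co(II). Co sits in group 9, so the d-electron count is 9 − 2 = 7. Nitro (N-bound nitrite) is a strong-field ligand (high in the spectrochemical series) for a first-row metal, so the complex is low-spin. The t₂g⁶e_g¹ (low-spin) configuration has an unevenly filled e_g set; the Jahn–Teller theorem predicts a tetragonal distortion (typically axial elongation) to lift the degeneracy.
[Ir(en)3]^3+: Ligand charges: ethylenediamine is neutral. With an overall charge of +3 the iridium centre must be in the +3 oxidation state. Ir sits in group 9, so the d-electron count is 9 − 3 = 6. A 5d ion has a large Δₒ and is invariably low-spin. The d⁶ configuration leaves the e_g set evenly filled (or empty) — no strong Jahn–Teller driving force.

[Co(NO2)6]^4-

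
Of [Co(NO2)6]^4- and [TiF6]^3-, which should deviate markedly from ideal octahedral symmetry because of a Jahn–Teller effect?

[Co(NO2)6]^4-

[Co(NO2)6]^4-: Ligand charges: each nitro (N-bound nitrite) is −1. With an overall charge of −4 the cobalt centre must be in the +2 oxidation state. Group 9 minus oxidation state 2 gives a d⁷ configuration. Nitro (N-bound nitrite) is a strong-field ligand (high in the spectrochemical series) for a first-row metal, so the complex is low-spin. The t₂g⁶e_g¹ (low-spin) configuration has an unevenly filled e_g set; the Jahn–Teller theorem predicts a tetragonal distortion (typically axial elongation) to lift the degeneracy.
[TiF6]^3-: Each fluoride is −1; balancing the −3 overall charge requires Ti(III). Ti sits in group 4, so the d-electron count is 4 − 3 = 1. The d¹ configuration leaves the e_g set evenly filled (or empty) — no strong Jahn–Teller driving force.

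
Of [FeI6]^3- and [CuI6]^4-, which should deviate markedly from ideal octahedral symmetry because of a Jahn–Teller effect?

[CuI6]^4-

[FeI6]^3-: Summing ligand charges against the −3 overall charge gives an oxidation state of +3 for iron. Iron is a group-8 element; Fe(III) is therefore d⁵. Iodide is a weak-field ligand for a first-row metal, so the complex is high-spin. The d⁵ configuration leaves the e_g set evenly filled (or empty) — no strong Jahn–Teller driving force.
[CuI6]^4-: Ligand charges: each iodide is −1. With an overall charge of −4 the copper centre must be in the +2 oxidation state. Copper is a group-11 element; Cu(II) is therefore d⁹. The t₂g⁶e_g³ configuration has an unevenly filled e_g set; the Jahn–Teller theorem predicts a tetragonal distortion (typically axial elongation) to lift the degeneracy.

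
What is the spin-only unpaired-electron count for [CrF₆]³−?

Summing ligand charges against the −3 overall charge gives an oxidation state of +3 for chromium.
Chromium is a group-6 element; Cr(III) is therefore d³.
In an octahedral field the d³ configuration is t₂g³e_g⁰ (only one arrangement possible), giving 3 unpaired electrons.

3 unpaired electrons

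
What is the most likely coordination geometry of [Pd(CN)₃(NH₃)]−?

Each cyanide is −1; ammonia is neutral; balancing the −1 overall charge requires Pd(II).
Palladium is a group-10 element; Pd(II) is therefore d⁸.
Coordination number: 4.
A 4d d⁸ ion has a large crystal-field splitting; square planar leaves the high-energy d_{x²−y²} orbital empty and maximises CFSE.

square planar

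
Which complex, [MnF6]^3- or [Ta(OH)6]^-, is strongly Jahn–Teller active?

[MnF6]^3-: Each fluoride is −1; balancing the −3 overall charge requires Mn(III). Manganese is a group-7 element; Mn(III) is therefore d⁴. Fluoride is a weak-field ligand for a first-row metal, so the complex is high-spin. The t₂g³e_g¹ (high-spin) configuration has an unevenly filled e_g set; the Jahn–Teller theorem predicts a tetragonal distortion (typically axial elongation) to lift the degeneracy.
[Ta(OH)6]^-: Summing ligand charges against the −1 overall charge gives an oxidation state of +5 for tantalum. Tantalum is a group-5 element; Ta(V) is therefore d⁰. The d⁰ configuration leaves the e_g set evenly filled (or empty) — no strong Jahn–Teller driving force.

[MnF6]^3-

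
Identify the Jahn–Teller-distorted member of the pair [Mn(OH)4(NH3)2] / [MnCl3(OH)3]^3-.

[MnCl3(OH)3]^3-

[Mn(OH)4(NH3)2]: Ligand charges: each hydroxide is −1; ammonia is neutral. With an overall charge of 0 the manganese centre must be in the +4 oxidation state. Manganese is a group-7 element; Mn(IV) is therefore d³. The d³ configuration leaves the e_g set evenly filled (or empty) — no strong Jahn–Teller driving force.
[MnCl3(OH)3]^3-: Each chloride is −1; each hydroxide is −1; balancing the −3 overall charge requires Mn(III). Mn sits in group 7, so the d-electron count is 7 − 3 = 4. Chloride and hydroxide are weak-field ligands for a first-row metal, so the complex is high-spin. The t₂g³e_g¹ (high-spin) configuration has an unevenly filled e_g set; the Jahn–Teller theorem predicts a tetragonal distortion (typically axial elongation) to lift the degeneracy.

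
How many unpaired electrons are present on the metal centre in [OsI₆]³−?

Each iodide is −1; balancing the −3 overall charge requires Os(III).
Group 8 minus oxidation state 3 gives a d⁵ configuration.
The spin state decides the count: a 5d ion has a large Δₒ and is invariably low-spin.
An octahedral low-spin d⁵ ion is t₂g⁵e_g⁰, giving 1 unpaired electron.

1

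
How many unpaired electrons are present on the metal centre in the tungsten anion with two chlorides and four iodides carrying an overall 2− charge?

Each chloride is −1; each iodide is −1; balancing the −2 overall charge requires W(IV).
W sits in group 6, so the d-electron count is 6 − 4 = 2.
In an octahedral field the d² configuration is t₂g²e_g⁰ (only one arrangement possible), giving 2 unpaired electrons.

2 unpaired electrons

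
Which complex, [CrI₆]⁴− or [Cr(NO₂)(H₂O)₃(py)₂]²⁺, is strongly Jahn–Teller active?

[CrI₆]⁴−

[CrI₆]⁴−: Ligand charges: each iodide is −1. With an overall charge of −4 the chromium centre must be in the +2 oxidation state. Chromium is a group-6 element; Cr(II) is therefore d⁴. Iodide is a weak-field ligand for a first-row metal, so the complex is high-spin. The t₂g³e_g¹ (high-spin) configuration has an unevenly filled e_g set; the Jahn–Teller theorem predicts a tetragonal distortion (typically axial elongation) to lift the degeneracy.
[Cr(NO₂)(H₂O)₃(py)₂]²⁺: Summing ligand charges against the +2 overall charge gives an oxidation state of +3 for chromium. Chromium is a group-6 element; Cr(III) is therefore d³. The d³ configuration leaves the e_g set evenly filled (or empty) — no strong Jahn–Teller driving force.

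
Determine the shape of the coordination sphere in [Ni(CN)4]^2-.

square planar

Each cyanide is −1; balancing the −2 overall charge requires Ni(II).
Group 10 minus oxidation state 2 gives a d⁸ configuration.
With 4 monodentate ligands the coordination number is 4.
Cyanide is a strong-field ligand (high in the spectrochemical series).
A 3d d⁸ ion with strong-field ligands gains enough CFSE to favour square planar over tetrahedral.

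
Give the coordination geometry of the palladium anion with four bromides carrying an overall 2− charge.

square planar

Ligand charges: each bromide is −1. With an overall charge of −2 the palladium centre must be in the +2 oxidation state.
Group 10 minus oxidation state 2 gives a d⁸ configuration.
Coordination number: 4.
A 4d d⁸ ion has a large crystal-field splitting; square planar leaves the high-energy d_{x²−y²} orbital empty and maximises CFSE.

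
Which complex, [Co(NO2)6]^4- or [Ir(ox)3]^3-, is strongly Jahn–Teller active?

[Co(NO2)6]^4-

[Co(NO2)6]^4-: Ligand charges: each nitro (N-bound nitrite) is −1. With an overall charge of −4 the cobalt centre must be in the +2 oxidation state. Co sits in group 9, so the d-electron count is 9 − 2 = 7. Nitro (N-bound nitrite) is a strong-field ligand (high in the spectrochemical series) for a first-row metal, so the complex is low-spin. The t₂g⁶e_g¹ (low-spin) configuration has an unevenly filled e_g set; the Jahn–Teller theorem predicts a tetragonal distortion (typically axial elongation) to lift the degeneracy.
[Ir(ox)3]^3-: Summing ligand charges against the −3 overall charge gives an oxidation state of +3 for iridium. Iridium is a group-9 element; Ir(III) is therefore d⁶. A 5d ion has a large Δₒ and is invariably low-spin. The d⁶ configuration leaves the e_g set evenly filled (or empty) — no strong Jahn–Teller driving force.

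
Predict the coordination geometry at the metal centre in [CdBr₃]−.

trigonal planar

Summing ligand charges against the −1 overall charge gives an oxidation state of +2 for cadmium.
Group 12 minus oxidation state 2 gives a d¹⁰ configuration.
Coordination number: 3.
Three ligands around a d¹⁰ centre minimise repulsion in a trigonal-planar arrangement.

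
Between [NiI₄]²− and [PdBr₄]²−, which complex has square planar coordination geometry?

[PdBr₄]²−

For [NiI₄]²−: Ligand charges: each iodide is −1. With an overall charge of −2 the nickel centre must be in the +2 oxidation state. Nickel is a group-10 element; Ni(II) is therefore d⁸. Iodide is a weak-field ligand. With weak-field ligands the CFSE gain from square planar is small, so a 3d d⁸ ion takes the sterically preferred tetrahedral geometry. → tetrahedral.
For [PdBr₄]²−: Summing ligand charges against the −2 overall charge gives an oxidation state of +2 for palladium. Palladium is a group-10 element; Pd(II) is therefore d⁸. A 4d d⁸ ion has a large crystal-field splitting; square planar leaves the high-energy d_{x²−y²} orbital empty and maximises CFSE. → square planar.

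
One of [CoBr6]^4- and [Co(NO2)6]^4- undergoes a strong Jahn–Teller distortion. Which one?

[Co(NO2)6]^4-

[CoBr6]^4-: Each bromide is −1; balancing the −4 overall charge requires Co(II). Co sits in group 9, so the d-electron count is 9 − 2 = 7. Bromide is a weak-field ligand for a first-row metal, so the complex is high-spin. The d⁷ configuration leaves the e_g set evenly filled (or empty) — no strong Jahn–Teller driving force.
[Co(NO2)6]^4-: Ligand charges: each nitro (N-bound nitrite) is −1. With an overall charge of −4 the cobalt centre must be in the +2 oxidation state. Group 9 minus oxidation state 2 gives a d⁷ configuration. Nitro (N-bound nitrite) is a strong-field ligand (high in the spectrochemical series) for a first-row metal, so the complex is low-spin. The t₂g⁶e_g¹ (low-spin) configuration has an unevenly filled e_g set; the Jahn–Teller theorem predicts a tetragonal distortion (typically axial elongation) to lift the degeneracy.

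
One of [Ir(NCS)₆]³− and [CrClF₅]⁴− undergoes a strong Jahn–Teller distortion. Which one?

[Ir(NCS)₆]³−: Ligand charges: each isothiocyanate is −1. With an overall charge of −3 the iridium centre must be in the +3 oxidation state. Ir sits in group 9, so the d-electron count is 9 − 3 = 6. A 5d ion has a large Δₒ and is invariably low-spin. The d⁶ configuration leaves the e_g set evenly filled (or empty) — no strong Jahn–Teller driving force.
[CrClF₅]⁴−: Summing ligand charges against the −4 overall charge gives an oxidation state of +2 for chromium. Cr sits in group 6, so the d-electron count is 6 − 2 = 4. Chloride and fluoride are weak-field ligands for a first-row metal, so the complex is high-spin. The t₂g³e_g¹ (high-spin) configuration has an unevenly filled e_g set; the Jahn–Teller theorem predicts a tetragonal distortion (typically axial elongation) to lift the degeneracy.

[CrClF₅]⁴−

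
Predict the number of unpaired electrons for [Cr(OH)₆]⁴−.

4 unpaired electrons

Ligand charges: each hydroxide is −1. With an overall charge of −4 the chromium centre must be in the +2 oxidation state.
Cr sits in group 6, so the d-electron count is 6 − 2 = 4.
The spin state decides the count: Hydroxide is a weak-field ligand for a first-row metal, so the complex is high-spin.
An octahedral high-spin d⁴ ion is t₂g³e_g¹, giving 4 unpaired electrons.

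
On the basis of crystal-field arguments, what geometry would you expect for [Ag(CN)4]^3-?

tetrahedral

Summing ligand charges against the −3 overall charge gives an oxidation state of +1 for silver.
Silver is a group-11 element; Ag(I) is therefore d¹⁰.
Coordination number: 4.
A d¹⁰ ion has no crystal-field stabilisation preference between square planar and tetrahedral, so four ligands adopt the sterically favoured tetrahedral geometry.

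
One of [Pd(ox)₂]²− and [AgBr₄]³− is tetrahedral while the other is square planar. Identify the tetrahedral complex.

[AgBr₄]³−

For [Pd(ox)₂]²−: Each oxalate is −2; balancing the −2 overall charge requires Pd(II). Palladium is a group-10 element; Pd(II) is therefore d⁸. A 4d d⁸ ion has a large crystal-field splitting; square planar leaves the high-energy d_{x²−y²} orbital empty and maximises CFSE. → square planar.
For [AgBr₄]³−: Each bromide is −1; balancing the −3 overall charge requires Ag(I). Silver is a group-11 element; Ag(I) is therefore d¹⁰. A d¹⁰ ion has no crystal-field stabilisation preference between square planar and tetrahedral, so four ligands adopt the sterically favoured tetrahedral geometry. → tetrahedral.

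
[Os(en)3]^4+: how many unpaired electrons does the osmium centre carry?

Ligand charges: ethylenediamine is neutral. With an overall charge of +4 the osmium centre must be in the +4 oxidation state.
Osmium is a group-8 element; Os(IV) is therefore d⁴.
Counting donor atoms: 3×ethylenediamine (bidentate) → 6 donors. Coordination number = 6.
The spin state decides the count: a 5d ion has a large Δₒ and is invariably low-spin.
An octahedral low-spin d⁴ ion is t₂g⁴e_g⁰, giving 2 unpaired electrons.

2 unpaired electrons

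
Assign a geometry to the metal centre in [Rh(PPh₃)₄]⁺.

square planar

Summing ligand charges against the +1 overall charge gives an oxidation state of +1 for rhodium.
Rhodium is a group-9 element; Rh(I) is therefore d⁸.
Coordination number: 4.
A 4d d⁸ ion has a large crystal-field splitting; square planar leaves the high-energy d_{x²−y²} orbital empty and maximises CFSE.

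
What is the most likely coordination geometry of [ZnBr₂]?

linear

Ligand charges: each bromide is −1. With an overall charge of 0 the zinc centre must be in the +2 oxidation state.
Group 12 minus oxidation state 2 gives a d¹⁰ configuration.
Coordination number: 2.
A d¹⁰ ion with only two ligands adopts a linear arrangement (sp hybridisation; no CFSE preference).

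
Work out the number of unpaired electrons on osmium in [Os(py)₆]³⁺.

Ligand charges: pyridine is neutral. With an overall charge of +3 the osmium centre must be in the +3 oxidation state.
Osmium is a group-8 element; Os(III) is therefore d⁵.
The spin state decides the count: a 5d ion has a large Δₒ and is invariably low-spin.
An octahedral low-spin d⁵ ion is t₂g⁵e_g⁰, giving 1 unpaired electron.

1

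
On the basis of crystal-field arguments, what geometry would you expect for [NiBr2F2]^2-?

tetrahedral

Each bromide is −1; each fluoride is −1; balancing the −2 overall charge requires Ni(II).
Nickel is a group-10 element; Ni(II) is therefore d⁸.
Coordination number: 4.
Bromide and fluoride are weak-field ligands.
With weak-field ligands the CFSE gain from square planar is small, so a 3d d⁸ ion takes the sterically preferred tetrahedral geometry.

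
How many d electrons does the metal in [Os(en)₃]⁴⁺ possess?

Ligand charges: ethylenediamine is neutral. With an overall charge of +4 the osmium centre must be in the +4 oxidation state.
Group 8 minus oxidation state 4 gives a d⁴ configuration.

d⁴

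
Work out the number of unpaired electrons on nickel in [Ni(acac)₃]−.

Ligand charges: each acetylacetonate is −1. With an overall charge of −1 the nickel centre must be in the +2 oxidation state.
Ni sits in group 10, so the d-electron count is 10 − 2 = 8.
Counting donor atoms: 3×acetylacetonate (bidentate) → 6 donors. Coordination number = 6.
In an octahedral field the d⁸ configuration is t₂g⁶e_g² (only one arrangement possible), giving 2 unpaired electrons.

2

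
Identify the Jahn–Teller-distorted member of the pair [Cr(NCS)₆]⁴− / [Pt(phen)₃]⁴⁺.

[Cr(NCS)₆]⁴−: Summing ligand charges against the −4 overall charge gives an oxidation state of +2 for chromium. Chromium is a group-6 element; Cr(II) is therefore d⁴. Isothiocyanate is a weak-field ligand for a first-row metal, so the complex is high-spin. The t₂g³e_g¹ (high-spin) configuration has an unevenly filled e_g set; the Jahn–Teller theorem predicts a tetragonal distortion (typically axial elongation) to lift the degeneracy.
[Pt(phen)₃]⁴⁺: Summing ligand charges against the +4 overall charge gives an oxidation state of +4 for platinum. Platinum is a group-10 element; Pt(IV) is therefore d⁶. A 5d ion has a large Δₒ and is invariably low-spin. The d⁶ configuration leaves the e_g set evenly filled (or empty) — no strong Jahn–Teller driving force.

[Cr(NCS)₆]⁴−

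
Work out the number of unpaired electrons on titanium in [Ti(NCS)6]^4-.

2

Ligand charges: each isothiocyanate is −1. With an overall charge of −4 the titanium centre must be in the +2 oxidation state.
Titanium is a group-4 element; Ti(II) is therefore d².
In an octahedral field the d² configuration is t₂g²e_g⁰ (only one arrangement possible), giving 2 unpaired electrons.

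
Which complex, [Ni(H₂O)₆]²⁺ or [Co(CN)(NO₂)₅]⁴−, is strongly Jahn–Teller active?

[Co(CN)(NO₂)₅]⁴−

[Ni(H₂O)₆]²⁺: Ligand charges: water is neutral. With an overall charge of +2 the nickel centre must be in the +2 oxidation state. Nickel is a group-10 element; Ni(II) is therefore d⁸. The d⁸ configuration leaves the e_g set evenly filled (or empty) — no strong Jahn–Teller driving force.
[Co(CN)(NO₂)₅]⁴−: Summing ligand charges against the −4 overall charge gives an oxidation state of +2 for cobalt. Group 9 minus oxidation state 2 gives a d⁷ configuration. Cyanide and nitro (N-bound nitrite) are strong-field ligands (high in the spectrochemical series) for a first-row metal, so the complex is low-spin. The t₂g⁶e_g¹ (low-spin) configuration has an unevenly filled e_g set; the Jahn–Teller theorem predicts a tetragonal distortion (typically axial elongation) to lift the degeneracy.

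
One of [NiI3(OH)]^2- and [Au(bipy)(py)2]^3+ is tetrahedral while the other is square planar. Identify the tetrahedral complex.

For [NiI3(OH)]^2-: Summing ligand charges against the −2 overall charge gives an oxidation state of +2 for nickel. Group 10 minus oxidation state 2 gives a d⁸ configuration. Hydroxide and iodide are weak-field ligands. With weak-field ligands the CFSE gain from square planar is small, so a 3d d⁸ ion takes the sterically preferred tetrahedral geometry. → tetrahedral.
For [Au(bipy)(py)2]^3+: Ligand charges: 2,2′-bipyridine is neutral; pyridine is neutral. With an overall charge of +3 the gold centre must be in the +3 oxidation state. Gold is a group-11 element; Au(III) is therefore d⁸. A 5d d⁸ ion has a large crystal-field splitting; square planar leaves the high-energy d_{x²−y²} orbital empty and maximises CFSE. → square planar.

[NiI3(OH)]^2-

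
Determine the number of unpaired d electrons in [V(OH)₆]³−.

Summing ligand charges against the −3 overall charge gives an oxidation state of +3 for vanadium.
V sits in group 5, so the d-electron count is 5 − 3 = 2.
In an octahedral field the d² configuration is t₂g²e_g⁰ (only one arrangement possible), giving 2 unpaired electrons.

2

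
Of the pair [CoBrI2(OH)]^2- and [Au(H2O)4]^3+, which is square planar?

[Au(H2O)4]^3+

For [CoBrI2(OH)]^2-: Each bromide is −1; each iodide is −1; each hydroxide is −1; balancing the −2 overall charge requires Co(II). Co sits in group 9, so the d-electron count is 9 − 2 = 7. For a high-spin 3d d⁷ ion with weak-field ligands the small Δₜ gives little square-planar CFSE advantage, so four ligands adopt the sterically favoured tetrahedral geometry. → tetrahedral.
For [Au(H2O)4]^3+: Summing ligand charges against the +3 overall charge gives an oxidation state of +3 for gold. Gold is a group-11 element; Au(III) is therefore d⁸. A 5d d⁸ ion has a large crystal-field splitting; square planar leaves the high-energy d_{x²−y²} orbital empty and maximises CFSE. → square planar.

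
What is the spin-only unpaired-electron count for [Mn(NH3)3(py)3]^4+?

Ammonia is neutral; pyridine is neutral; balancing the +4 overall charge requires Mn(IV).
Group 7 minus oxidation state 4 gives a d³ configuration.
In an octahedral field the d³ configuration is t₂g³e_g⁰ (only one arrangement possible), giving 3 unpaired electrons.

3 unpaired electrons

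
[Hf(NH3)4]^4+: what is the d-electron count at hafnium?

Ammonia is neutral; balancing the +4 overall charge requires Hf(IV).
Hf sits in group 4, so the d-electron count is 4 − 4 = 0.

d0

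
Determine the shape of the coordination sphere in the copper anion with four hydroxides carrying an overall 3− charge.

Ligand charges: each hydroxide is −1. With an overall charge of −3 the copper centre must be in the +1 oxidation state.
Copper is a group-11 element; Cu(I) is therefore d¹⁰.
Coordination number: 4.
A d¹⁰ ion has no crystal-field stabilisation preference between square planar and tetrahedral, so four ligands adopt the sterically favoured tetrahedral geometry.

tetrahedral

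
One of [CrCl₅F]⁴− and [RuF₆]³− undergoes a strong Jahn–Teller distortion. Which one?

[CrCl₅F]⁴−

[CrCl₅F]⁴−: Ligand charges: each chloride is −1; each fluoride is −1. With an overall charge of −4 the chromium centre must be in the +2 oxidation state. Cr sits in group 6, so the d-electron count is 6 − 2 = 4. Chloride and fluoride are weak-field ligands for a first-row metal, so the complex is high-spin. The t₂g³e_g¹ (high-spin) configuration has an unevenly filled e_g set; the Jahn–Teller theorem predicts a tetragonal distortion (typically axial elongation) to lift the degeneracy.
[RuF₆]³−: Summing ligand charges against the −3 overall charge gives an oxidation state of +3 for ruthenium. Ru sits in group 8, so the d-electron count is 8 − 3 = 5. A 4d ion has a large Δₒ and is invariably low-spin. The d⁵ configuration leaves the e_g set evenly filled (or empty) — no strong Jahn–Teller driving force.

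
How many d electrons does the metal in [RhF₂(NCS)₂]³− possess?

d8

Summing ligand charges against the −3 overall charge gives an oxidation state of +1 for rhodium.
Rhodium is a group-9 element; Rh(I) is therefore d⁸.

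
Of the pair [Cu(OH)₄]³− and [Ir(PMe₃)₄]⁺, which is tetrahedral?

[Cu(OH)₄]³−

For [Cu(OH)₄]³−: Each hydroxide is −1; balancing the −3 overall charge requires Cu(I). Group 11 minus oxidation state 1 gives a d¹⁰ configuration. A d¹⁰ ion has no crystal-field stabilisation preference between square planar and tetrahedral, so four ligands adopt the sterically favoured tetrahedral geometry. → tetrahedral.
For [Ir(PMe₃)₄]⁺: Summing ligand charges against the +1 overall charge gives an oxidation state of +1 for iridium. Iridium is a group-9 element; Ir(I) is therefore d⁸. A 5d d⁸ ion has a large crystal-field splitting; square planar leaves the high-energy d_{x²−y²} orbital empty and maximises CFSE. → square planar.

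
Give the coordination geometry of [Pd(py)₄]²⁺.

square planar

Summing ligand charges against the +2 overall charge gives an oxidation state of +2 for palladium.
Group 10 minus oxidation state 2 gives a d⁸ configuration.
Coordination number: 4.
A 4d d⁸ ion has a large crystal-field splitting; square planar leaves the high-energy d_{x²−y²} orbital empty and maximises CFSE.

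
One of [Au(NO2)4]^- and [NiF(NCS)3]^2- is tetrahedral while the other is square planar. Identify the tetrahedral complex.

For [Au(NO2)4]^-: Ligand charges: each nitro (N-bound nitrite) is −1. With an overall charge of −1 the gold centre must be in the +3 oxidation state. Gold is a group-11 element; Au(III) is therefore d⁸. A 5d d⁸ ion has a large crystal-field splitting; square planar leaves the high-energy d_{x²−y²} orbital empty and maximises CFSE. → square planar.
For [NiF(NCS)3]^2-: Ligand charges: each fluoride is −1; each isothiocyanate is −1. With an overall charge of −2 the nickel centre must be in the +2 oxidation state. Nickel is a group-10 element; Ni(II) is therefore d⁸. Fluoride and isothiocyanate are weak-field ligands. With weak-field ligands the CFSE gain from square planar is small, so a 3d d⁸ ion takes the sterically preferred tetrahedral geometry. → tetrahedral.

[NiF(NCS)3]^2-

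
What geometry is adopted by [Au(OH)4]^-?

Summing ligand charges against the −1 overall charge gives an oxidation state of +3 for gold.
Gold is a group-11 element; Au(III) is therefore d⁸.
Coordination number: 4.
A 5d d⁸ ion has a large crystal-field splitting; square planar leaves the high-energy d_{x²−y²} orbital empty and maximises CFSE.

square planar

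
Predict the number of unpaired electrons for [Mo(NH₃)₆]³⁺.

3

Summing ligand charges against the +3 overall charge gives an oxidation state of +3 for molybdenum.
Molybdenum is a group-6 element; Mo(III) is therefore d³.
In an octahedral field the d³ configuration is t₂g³e_g⁰ (only one arrangement possible), giving 3 unpaired electrons.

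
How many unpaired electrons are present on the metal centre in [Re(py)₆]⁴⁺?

Pyridine is neutral; balancing the +4 overall charge requires Re(IV).
Re sits in group 7, so the d-electron count is 7 − 4 = 3.
In an octahedral field the d³ configuration is t₂g³e_g⁰ (only one arrangement possible), giving 3 unpaired electrons.

3 unpaired electrons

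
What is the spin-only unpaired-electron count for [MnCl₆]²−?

Each chloride is −1; balancing the −2 overall charge requires Mn(IV).
Group 7 minus oxidation state 4 gives a d³ configuration.
In an octahedral field the d³ configuration is t₂g³e_g⁰ (only one arrangement possible), giving 3 unpaired electrons.

3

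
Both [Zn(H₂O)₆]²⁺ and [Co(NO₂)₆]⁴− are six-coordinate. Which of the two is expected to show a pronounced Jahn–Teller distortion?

[Co(NO₂)₆]⁴−

[Zn(H₂O)₆]²⁺: Summing ligand charges against the +2 overall charge gives an oxidation state of +2 for zinc. Zinc is a group-12 element; Zn(II) is therefore d¹⁰. The d¹⁰ configuration leaves the e_g set evenly filled (or empty) — no strong Jahn–Teller driving force.
[Co(NO₂)₆]⁴−: Summing ligand charges against the −4 overall charge gives an oxidation state of +2 for cobalt. Cobalt is a group-9 element; Co(II) is therefore d⁷. Nitro (N-bound nitrite) is a strong-field ligand (high in the spectrochemical series) for a first-row metal, so the complex is low-spin. The t₂g⁶e_g¹ (low-spin) configuration has an unevenly filled e_g set; the Jahn–Teller theorem predicts a tetragonal distortion (typically axial elongation) to lift the degeneracy.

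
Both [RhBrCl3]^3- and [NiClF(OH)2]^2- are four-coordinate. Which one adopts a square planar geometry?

For [RhBrCl3]^3-: Each bromide is −1; each chloride is −1; balancing the −3 overall charge requires Rh(I). Rh sits in group 9, so the d-electron count is 9 − 1 = 8. A 4d d⁸ ion has a large crystal-field splitting; square planar leaves the high-energy d_{x²−y²} orbital empty and maximises CFSE. → square planar.
For [NiClF(OH)2]^2-: Summing ligand charges against the −2 overall charge gives an oxidation state of +2 for nickel. Nickel is a group-10 element; Ni(II) is therefore d⁸. Chloride, fluoride, and hydroxide are weak-field ligands. With weak-field ligands the CFSE gain from square planar is small, so a 3d d⁸ ion takes the sterically preferred tetrahedral geometry. → tetrahedral.

[RhBrCl3]^3-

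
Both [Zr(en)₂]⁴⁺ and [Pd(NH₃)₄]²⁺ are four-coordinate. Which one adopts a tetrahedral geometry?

For [Zr(en)₂]⁴⁺: Ligand charges: ethylenediamine is neutral. With an overall charge of +4 the zirconium centre must be in the +4 oxidation state. Zr sits in group 4, so the d-electron count is 4 − 4 = 0. A d⁰ ion has no crystal-field stabilisation preference between square planar and tetrahedral, so four ligands adopt the sterically favoured tetrahedral geometry. → tetrahedral.
For [Pd(NH₃)₄]²⁺: Summing ligand charges against the +2 overall charge gives an oxidation state of +2 for palladium. Palladium is a group-10 element; Pd(II) is therefore d⁸. A 4d d⁸ ion has a large crystal-field splitting; square planar leaves the high-energy d_{x²−y²} orbital empty and maximises CFSE. → square planar.

[Zr(en)₂]⁴⁺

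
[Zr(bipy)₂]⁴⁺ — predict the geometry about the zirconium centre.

tetrahedral

Summing ligand charges against the +4 overall charge gives an oxidation state of +4 for zirconium.
Zr sits in group 4, so the d-electron count is 4 − 4 = 0.
Counting donor atoms: 2×2,2′-bipyridine (bidentate) → 4 donors. Coordination number = 4.
A d⁰ ion has no crystal-field stabilisation preference between square planar and tetrahedral, so four ligands adopt the sterically favoured tetrahedral geometry.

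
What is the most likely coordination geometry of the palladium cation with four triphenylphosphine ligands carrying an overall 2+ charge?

square planar

Triphenylphosphine is neutral; balancing the +2 overall charge requires Pd(II).
Pd sits in group 10, so the d-electron count is 10 − 2 = 8.
With 4 monodentate ligands the coordination number is 4.
A 4d d⁸ ion has a large crystal-field splitting; square planar leaves the high-energy d_{x²−y²} orbital empty and maximises CFSE.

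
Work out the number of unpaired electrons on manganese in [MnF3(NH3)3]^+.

3

Ligand charges: each fluoride is −1; ammonia is neutral. With an overall charge of +1 the manganese centre must be in the +4 oxidation state.
Group 7 minus oxidation state 4 gives a d³ configuration.
In an octahedral field the d³ configuration is t₂g³e_g⁰ (only one arrangement possible), giving 3 unpaired electrons.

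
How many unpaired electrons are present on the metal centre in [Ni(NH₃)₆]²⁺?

2

Ammonia is neutral; balancing the +2 overall charge requires Ni(II).
Nickel is a group-10 element; Ni(II) is therefore d⁸.
In an octahedral field the d⁸ configuration is t₂g⁶e_g² (only one arrangement possible), giving 2 unpaired electrons.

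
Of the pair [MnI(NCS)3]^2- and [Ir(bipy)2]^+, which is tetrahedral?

[MnI(NCS)3]^2-

For [MnI(NCS)3]^2-: Each iodide is −1; each isothiocyanate is −1; balancing the −2 overall charge requires Mn(II). Mn sits in group 7, so the d-electron count is 7 − 2 = 5. A high-spin d⁵ ion has zero CFSE in either geometry, so four ligands adopt the sterically favoured tetrahedral geometry. → tetrahedral.
For [Ir(bipy)2]^+: Ligand charges: 2,2′-bipyridine is neutral. With an overall charge of +1 the iridium centre must be in the +1 oxidation state. Iridium is a group-9 element; Ir(I) is therefore d⁸. A 5d d⁸ ion has a large crystal-field splitting; square planar leaves the high-energy d_{x²−y²} orbital empty and maximises CFSE. → square planar.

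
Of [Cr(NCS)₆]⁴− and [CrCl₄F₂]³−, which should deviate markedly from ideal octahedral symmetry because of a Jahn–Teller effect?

[Cr(NCS)₆]⁴−: Summing ligand charges against the −4 overall charge gives an oxidation state of +2 for chromium. Cr sits in group 6, so the d-electron count is 6 − 2 = 4. Isothiocyanate is a weak-field ligand for a first-row metal, so the complex is high-spin. The t₂g³e_g¹ (high-spin) configuration has an unevenly filled e_g set; the Jahn–Teller theorem predicts a tetragonal distortion (typically axial elongation) to lift the degeneracy.
[CrCl₄F₂]³−: Summing ligand charges against the −3 overall charge gives an oxidation state of +3 for chromium. Group 6 minus oxidation state 3 gives a d³ configuration. The d³ configuration leaves the e_g set evenly filled (or empty) — no strong Jahn–Teller driving force.

[Cr(NCS)₆]⁴−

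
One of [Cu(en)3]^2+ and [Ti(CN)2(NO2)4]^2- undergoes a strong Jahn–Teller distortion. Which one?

[Cu(en)3]^2+

[Cu(en)3]^2+: Ligand charges: ethylenediamine is neutral. With an overall charge of +2 the copper centre must be in the +2 oxidation state. Copper is a group-11 element; Cu(II) is therefore d⁹. The t₂g⁶e_g³ configuration has an unevenly filled e_g set; the Jahn–Teller theorem predicts a tetragonal distortion (typically axial elongation) to lift the degeneracy.
[Ti(CN)2(NO2)4]^2-: Ligand charges: each cyanide is −1; each nitro (N-bound nitrite) is −1. With an overall charge of −2 the titanium centre must be in the +4 oxidation state. Titanium is a group-4 element; Ti(IV) is therefore d⁰. The d⁰ configuration leaves the e_g set evenly filled (or empty) — no strong Jahn–Teller driving force.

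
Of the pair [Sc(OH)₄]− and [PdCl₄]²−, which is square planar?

[PdCl₄]²−

For [Sc(OH)₄]−: Summing ligand charges against the −1 overall charge gives an oxidation state of +3 for scandium. Sc sits in group 3, so the d-electron count is 3 − 3 = 0. A d⁰ ion has no crystal-field stabilisation preference between square planar and tetrahedral, so four ligands adopt the sterically favoured tetrahedral geometry. → tetrahedral.
For [PdCl₄]²−: Summing ligand charges against the −2 overall charge gives an oxidation state of +2 for palladium. Palladium is a group-10 element; Pd(II) is therefore d⁸. A 4d d⁸ ion has a large crystal-field splitting; square planar leaves the high-energy d_{x²−y²} orbital empty and maximises CFSE. → square planar.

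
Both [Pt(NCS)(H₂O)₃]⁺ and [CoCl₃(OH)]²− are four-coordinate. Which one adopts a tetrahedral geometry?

For [Pt(NCS)(H₂O)₃]⁺: Ligand charges: each isothiocyanate is −1; water is neutral. With an overall charge of +1 the platinum centre must be in the +2 oxidation state. Group 10 minus oxidation state 2 gives a d⁸ configuration. A 5d d⁸ ion has a large crystal-field splitting; square planar leaves the high-energy d_{x²−y²} orbital empty and maximises CFSE. → square planar.
For [CoCl₃(OH)]²−: Each chloride is −1; each hydroxide is −1; balancing the −2 overall charge requires Co(II). Co sits in group 9, so the d-electron count is 9 − 2 = 7. For a high-spin 3d d⁷ ion with weak-field ligands the small Δₜ gives little square-planar CFSE advantage, so four ligands adopt the sterically favoured tetrahedral geometry. → tetrahedral.

[CoCl₃(OH)]²−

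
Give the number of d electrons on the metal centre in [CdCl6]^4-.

d10

Summing ligand charges against the −4 overall charge gives an oxidation state of +2 for cadmium.
Group 12 minus oxidation state 2 gives a d¹⁰ configuration.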